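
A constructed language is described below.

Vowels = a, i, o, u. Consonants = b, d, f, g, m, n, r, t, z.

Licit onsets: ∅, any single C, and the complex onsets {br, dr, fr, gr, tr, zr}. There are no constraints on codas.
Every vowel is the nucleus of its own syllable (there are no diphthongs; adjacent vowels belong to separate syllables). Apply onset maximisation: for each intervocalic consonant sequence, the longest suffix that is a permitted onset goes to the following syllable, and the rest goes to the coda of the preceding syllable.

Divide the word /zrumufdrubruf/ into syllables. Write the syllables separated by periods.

zru.muf.dru.bruf

Vowels present: u, u, u, u; each is a nucleus, giving 4 syllables.
/u…u/ gap (V1→V2): /m/ → onset of the next syllable (single consonants are always licit onsets).
/u…u/ gap (V2→V3): /fdr/; trying suffixes from longest down, /dr/ is the first permitted one, so coda /f/ | onset /dr/.
/u…u/ gap (V3→V4): /br/ — entire cluster is a permitted onset → onset /br/, coda ∅.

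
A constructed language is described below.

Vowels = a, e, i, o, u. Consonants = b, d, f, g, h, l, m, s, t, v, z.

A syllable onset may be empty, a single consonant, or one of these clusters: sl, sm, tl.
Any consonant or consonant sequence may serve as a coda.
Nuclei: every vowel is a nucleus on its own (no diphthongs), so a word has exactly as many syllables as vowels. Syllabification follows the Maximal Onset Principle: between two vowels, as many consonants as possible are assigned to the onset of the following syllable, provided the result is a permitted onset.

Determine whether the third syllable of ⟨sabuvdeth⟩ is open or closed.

Nuclei (vowels): a, u, e → 3 syllables.
V1 /a/ – V2 /u/: just /b/ — single C goes to the following onset.
V2 /u/ – V3 /e/: /vd/ splits as /v/ + /d/ (/d/ is the longest suffix that is a licit onset).
So the parse is sa.buv.deth.
Syllable 3 is /deth/ with coda /th/, so it is closed.

closed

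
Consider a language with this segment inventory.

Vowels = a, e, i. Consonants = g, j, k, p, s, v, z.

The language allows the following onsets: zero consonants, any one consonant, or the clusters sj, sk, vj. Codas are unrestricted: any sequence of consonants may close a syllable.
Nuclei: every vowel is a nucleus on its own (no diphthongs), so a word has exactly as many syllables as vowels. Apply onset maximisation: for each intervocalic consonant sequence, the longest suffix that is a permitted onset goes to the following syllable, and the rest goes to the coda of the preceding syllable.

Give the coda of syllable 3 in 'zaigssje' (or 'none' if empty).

Vowels present: a, i, e; each is a nucleus, giving 3 syllables.
Between /a/ (V1) and /i/ (V2): no consonants, so the boundary falls immediately after /a/.
Between /i/ (V2) and /e/ (V3): /gssj/ — longest licit onset from the right is /sj/, leaving /gs/ as coda.
Result: za.igs.sje.
Syllable 3 is /sje/: onset /sj/, nucleus /e/, coda ∅.

none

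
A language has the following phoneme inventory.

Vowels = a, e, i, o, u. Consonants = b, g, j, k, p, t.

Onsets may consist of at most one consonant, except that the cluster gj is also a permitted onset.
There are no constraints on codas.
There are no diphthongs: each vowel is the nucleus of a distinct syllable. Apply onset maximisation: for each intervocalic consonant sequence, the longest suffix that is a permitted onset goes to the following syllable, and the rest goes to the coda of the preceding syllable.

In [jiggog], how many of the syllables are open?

0

Nuclei (vowels): i, o → 2 syllables.
Between /i/ (V1) and /o/ (V2): cluster /gg/ — the longest permitted-onset suffix is /g/; onset = /g/, preceding coda = /g/.
So the parse is jig.gog.
Classifying each syllable: /jig/ (closed), /gog/ (closed).
Open syllables: 0.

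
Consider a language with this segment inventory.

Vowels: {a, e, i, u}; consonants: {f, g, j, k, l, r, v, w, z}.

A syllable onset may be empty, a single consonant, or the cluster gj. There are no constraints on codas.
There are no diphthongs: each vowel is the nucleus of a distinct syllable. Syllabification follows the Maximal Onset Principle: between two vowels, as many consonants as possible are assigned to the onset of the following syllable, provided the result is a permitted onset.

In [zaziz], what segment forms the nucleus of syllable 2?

i

Nuclei (vowels): a, i → 2 syllables.
The second nucleus (vowel 2 from the left) is /i/.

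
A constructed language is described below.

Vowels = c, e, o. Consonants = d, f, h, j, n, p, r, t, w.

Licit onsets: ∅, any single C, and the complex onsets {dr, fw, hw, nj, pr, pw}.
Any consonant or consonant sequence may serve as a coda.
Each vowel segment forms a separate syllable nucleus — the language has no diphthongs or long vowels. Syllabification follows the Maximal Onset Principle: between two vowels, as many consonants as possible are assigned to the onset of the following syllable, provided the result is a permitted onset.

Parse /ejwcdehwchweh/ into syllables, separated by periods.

Vowels present: e, c, e, c, e; each is a nucleus, giving 5 syllables.
/e…c/ gap (V1→V2): /jw/; trying suffixes from longest down, /w/ is the first permitted one, so coda /j/ | onset /w/.
/c…e/ gap (V2→V3): /d/ is a single consonant, so it becomes the next onset.
/e…c/ gap (V3→V4): cluster /hw/ — /hw/ is itself a permitted onset, so the whole cluster goes right; preceding coda = ∅.
/c…e/ gap (V4→V5): cluster /hw/ — /hw/ is itself a permitted onset, so the whole cluster goes right; preceding coda = ∅.

ej.wc.de.hwc.hweh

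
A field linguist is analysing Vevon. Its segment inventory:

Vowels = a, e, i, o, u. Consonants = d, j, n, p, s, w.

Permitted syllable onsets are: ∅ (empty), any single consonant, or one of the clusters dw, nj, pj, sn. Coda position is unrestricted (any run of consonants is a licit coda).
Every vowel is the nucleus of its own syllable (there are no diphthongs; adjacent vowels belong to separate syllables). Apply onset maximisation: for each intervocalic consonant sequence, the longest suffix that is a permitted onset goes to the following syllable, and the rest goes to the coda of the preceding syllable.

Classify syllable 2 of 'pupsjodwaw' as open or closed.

Vowels present: u, o, a; each is a nucleus, giving 3 syllables.
V1 /u/ – V2 /o/: /psj/; trying suffixes from longest down, /j/ is the first permitted one, so coda /ps/ | onset /j/.
V2 /o/ – V3 /a/: /dw/ — entire cluster is a permitted onset → onset /dw/, coda ∅.
Syllabification: pups.jo.dwaw.
Syllable 2 is /jo/; it ends in its nucleus with no coda, so it is open.

open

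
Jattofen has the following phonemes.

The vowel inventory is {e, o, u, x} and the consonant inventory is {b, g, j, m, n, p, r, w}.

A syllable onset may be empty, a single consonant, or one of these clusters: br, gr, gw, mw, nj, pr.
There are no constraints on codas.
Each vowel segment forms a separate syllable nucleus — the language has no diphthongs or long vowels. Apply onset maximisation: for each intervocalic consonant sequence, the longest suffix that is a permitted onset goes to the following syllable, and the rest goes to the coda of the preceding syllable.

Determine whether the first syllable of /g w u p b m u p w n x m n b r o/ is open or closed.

closed

Vowels present: u, u, x, o; each is a nucleus, giving 4 syllables.
V1 /u/ – V2 /u/: cluster /pbm/ — the longest permitted-onset suffix is /m/; onset = /m/, preceding coda = /pb/.
V2 /u/ – V3 /x/: /pwn/; trying suffixes from longest down, /n/ is the first permitted one, so coda /pw/ | onset /n/.
V3 /x/ – V4 /o/: /mnbr/ splits as /mn/ + /br/ (/br/ is the longest suffix that is a licit onset).
So the parse is gwupb.mupw.nxmn.bro.
Syllable 1 is /gwupb/ with coda /pb/, so it is closed.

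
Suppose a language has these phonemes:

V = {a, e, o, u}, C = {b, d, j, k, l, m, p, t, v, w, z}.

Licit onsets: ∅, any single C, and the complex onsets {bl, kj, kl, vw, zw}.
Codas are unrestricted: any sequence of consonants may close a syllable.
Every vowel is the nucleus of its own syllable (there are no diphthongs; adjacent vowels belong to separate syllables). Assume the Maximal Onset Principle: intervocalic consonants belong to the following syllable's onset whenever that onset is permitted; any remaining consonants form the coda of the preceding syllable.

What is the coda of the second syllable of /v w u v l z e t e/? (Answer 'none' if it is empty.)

none

The vowels are u, e, e — 3 nuclei, so 3 syllables.
/u…e/ gap (V1→V2): /vlz/ — longest licit onset from the right is /z/, leaving /vl/ as coda.
/e…e/ gap (V2→V3): /t/ → onset of the next syllable (single consonants are always licit onsets).
So the parse is vwuvl.ze.te.
Syllable 2 is /ze/: onset /z/, nucleus /e/, coda ∅.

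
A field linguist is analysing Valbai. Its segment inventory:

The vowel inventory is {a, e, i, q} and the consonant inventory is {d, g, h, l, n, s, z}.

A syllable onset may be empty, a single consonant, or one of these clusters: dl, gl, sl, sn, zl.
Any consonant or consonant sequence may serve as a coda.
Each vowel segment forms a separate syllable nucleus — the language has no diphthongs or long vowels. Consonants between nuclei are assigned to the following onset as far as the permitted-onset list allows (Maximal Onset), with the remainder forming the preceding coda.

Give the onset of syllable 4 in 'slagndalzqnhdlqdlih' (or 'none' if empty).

Nuclei (vowels): a, a, q, q, i → 5 syllables.
V1 /a/ – V2 /a/: /gnd/; trying suffixes from longest down, /d/ is the first permitted one, so coda /gn/ | onset /d/.
V2 /a/ – V3 /q/: cluster /lz/ — the longest permitted-onset suffix is /z/; onset = /z/, preceding coda = /l/.
V3 /q/ – V4 /q/: /nhdl/ splits as /nh/ + /dl/ (/dl/ is the longest suffix that is a licit onset).
V4 /q/ – V5 /i/: /dl/ is a licit onset in full, so it all attaches to the next syllable.
Result: slagn.dal.zqnh.dlq.dlih.
Syllable 4 is /dlq/: onset /dl/, nucleus /q/, coda ∅.

dl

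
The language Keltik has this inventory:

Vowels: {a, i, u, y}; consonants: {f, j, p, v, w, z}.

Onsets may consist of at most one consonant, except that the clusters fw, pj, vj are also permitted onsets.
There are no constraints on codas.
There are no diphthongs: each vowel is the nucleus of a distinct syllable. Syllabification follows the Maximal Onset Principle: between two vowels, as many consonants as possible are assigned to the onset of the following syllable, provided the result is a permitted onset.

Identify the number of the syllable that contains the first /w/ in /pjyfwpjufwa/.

Vowels present: y, u, a; each is a nucleus, giving 3 syllables.
V1 /y/ – V2 /u/: /fwpj/ splits as /fw/ + /pj/ (/pj/ is the longest suffix that is a licit onset).
V2 /u/ – V3 /a/: /fw/ — entire cluster is a permitted onset → onset /fw/, coda ∅.
Syllabification: pjyfw.pju.fwa.
The first /w/ is in the coda of syllable 1 (/pjyfw/).

1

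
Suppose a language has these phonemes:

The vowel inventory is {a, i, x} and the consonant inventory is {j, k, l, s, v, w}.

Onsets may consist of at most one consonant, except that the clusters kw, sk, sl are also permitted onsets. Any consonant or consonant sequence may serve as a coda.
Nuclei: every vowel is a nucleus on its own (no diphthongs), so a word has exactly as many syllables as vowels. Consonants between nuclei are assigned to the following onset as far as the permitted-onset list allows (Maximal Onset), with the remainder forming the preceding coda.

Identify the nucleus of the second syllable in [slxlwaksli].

The vowels are x, a, i — 3 nuclei, so 3 syllables.
The second nucleus (vowel 2 from the left) is /a/.

a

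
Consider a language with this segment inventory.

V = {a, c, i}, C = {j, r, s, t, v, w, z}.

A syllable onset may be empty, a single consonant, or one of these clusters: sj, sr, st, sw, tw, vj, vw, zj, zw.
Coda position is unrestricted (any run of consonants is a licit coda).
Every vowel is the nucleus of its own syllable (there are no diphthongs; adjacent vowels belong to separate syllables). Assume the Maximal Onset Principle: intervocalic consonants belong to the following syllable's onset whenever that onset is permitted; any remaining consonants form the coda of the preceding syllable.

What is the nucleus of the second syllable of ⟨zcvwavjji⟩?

The vowels are c, a, i — 3 nuclei, so 3 syllables.
The second nucleus (vowel 2 from the left) is /a/.

a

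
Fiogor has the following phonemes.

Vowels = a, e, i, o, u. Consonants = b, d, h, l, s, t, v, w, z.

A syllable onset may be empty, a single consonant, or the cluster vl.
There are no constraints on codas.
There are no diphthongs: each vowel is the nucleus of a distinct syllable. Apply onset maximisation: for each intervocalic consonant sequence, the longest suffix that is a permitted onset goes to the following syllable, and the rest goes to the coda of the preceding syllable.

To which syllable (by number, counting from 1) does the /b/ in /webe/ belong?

Vowels present: e, e; each is a nucleus, giving 2 syllables.
/e…e/ gap (V1→V2): /b/ → onset of the next syllable (single consonants are always licit onsets).
Syllabification: we.be.
The /b/ is in the onset of syllable 2 (/be/).

2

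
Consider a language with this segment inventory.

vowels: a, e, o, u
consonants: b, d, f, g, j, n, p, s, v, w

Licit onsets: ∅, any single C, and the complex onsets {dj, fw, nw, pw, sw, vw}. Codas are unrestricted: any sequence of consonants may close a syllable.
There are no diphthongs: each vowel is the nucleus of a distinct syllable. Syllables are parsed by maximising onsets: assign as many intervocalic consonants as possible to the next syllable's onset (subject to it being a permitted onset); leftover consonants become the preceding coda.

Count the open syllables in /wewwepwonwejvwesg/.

Nuclei (vowels): e, e, o, e, e → 5 syllables.
/e…e/ gap (V1→V2): /ww/ — longest licit onset from the right is /w/, leaving /w/ as coda.
/e…o/ gap (V2→V3): /pw/ — entire cluster is a permitted onset → onset /pw/, coda ∅.
/o…e/ gap (V3→V4): /nw/ is a licit onset in full, so it all attaches to the next syllable.
/e…e/ gap (V4→V5): cluster /jvw/ — the longest permitted-onset suffix is /vw/; onset = /vw/, preceding coda = /j/.
Putting it together: wew.we.pwo.nwej.vwesg.
Classifying each syllable: /wew/ (closed), /we/ (open), /pwo/ (open), /nwej/ (closed), /vwesg/ (closed).
Open syllables: 2.

2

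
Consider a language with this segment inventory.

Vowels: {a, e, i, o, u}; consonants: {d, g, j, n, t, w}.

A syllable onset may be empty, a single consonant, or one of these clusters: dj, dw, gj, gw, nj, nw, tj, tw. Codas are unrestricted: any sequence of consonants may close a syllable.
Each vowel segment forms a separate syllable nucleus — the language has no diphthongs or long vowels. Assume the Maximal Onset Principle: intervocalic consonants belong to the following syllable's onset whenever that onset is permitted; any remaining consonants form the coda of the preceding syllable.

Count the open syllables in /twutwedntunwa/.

3

The vowels are u, e, u, a — 4 nuclei, so 4 syllables.
/u…e/ gap (V1→V2): cluster /tw/ — /tw/ is itself a permitted onset, so the whole cluster goes right; preceding coda = ∅.
/e…u/ gap (V2→V3): /dnt/; trying suffixes from longest down, /t/ is the first permitted one, so coda /dn/ | onset /t/.
/u…a/ gap (V3→V4): /nw/ is a licit onset in full, so it all attaches to the next syllable.
Syllabification: twu.twedn.tu.nwa.
Classifying each syllable: /twu/ (open), /twedn/ (closed), /tu/ (open), /nwa/ (open).
Open syllables: 3.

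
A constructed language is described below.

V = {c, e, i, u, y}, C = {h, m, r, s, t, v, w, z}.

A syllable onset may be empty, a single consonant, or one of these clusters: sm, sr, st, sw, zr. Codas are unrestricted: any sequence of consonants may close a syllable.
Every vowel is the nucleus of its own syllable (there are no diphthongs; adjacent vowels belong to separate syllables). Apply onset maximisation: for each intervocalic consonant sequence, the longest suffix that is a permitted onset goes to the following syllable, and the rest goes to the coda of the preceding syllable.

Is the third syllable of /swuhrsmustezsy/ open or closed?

Nuclei (vowels): u, u, e, y → 4 syllables.
/u…u/ gap (V1→V2): cluster /hrsm/ — the longest permitted-onset suffix is /sm/; onset = /sm/, preceding coda = /hr/.
/u…e/ gap (V2→V3): /st/ — entire cluster is a permitted onset → onset /st/, coda ∅.
/e…y/ gap (V3→V4): /zs/; trying suffixes from longest down, /s/ is the first permitted one, so coda /z/ | onset /s/.
Putting it together: swuhr.smu.stez.sy.
Syllable 3 is /stez/ with coda /z/, so it is closed.

closed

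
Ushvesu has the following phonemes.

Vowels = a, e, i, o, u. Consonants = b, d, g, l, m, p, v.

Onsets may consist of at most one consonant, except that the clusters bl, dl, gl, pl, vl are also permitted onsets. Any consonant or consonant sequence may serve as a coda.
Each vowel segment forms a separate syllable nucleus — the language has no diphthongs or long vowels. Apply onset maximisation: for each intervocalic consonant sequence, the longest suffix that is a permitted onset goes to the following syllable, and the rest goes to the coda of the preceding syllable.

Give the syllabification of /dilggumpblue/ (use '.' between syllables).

Nuclei (vowels): i, u, u, e → 4 syllables.
/i…u/ gap (V1→V2): cluster /lgg/ — the longest permitted-onset suffix is /g/; onset = /g/, preceding coda = /lg/.
/u…u/ gap (V2→V3): cluster /mpbl/ — the longest permitted-onset suffix is /bl/; onset = /bl/, preceding coda = /mp/.
/u…e/ gap (V3→V4): hiatus — the boundary sits between the two vowels.

dilg.gump.blu.e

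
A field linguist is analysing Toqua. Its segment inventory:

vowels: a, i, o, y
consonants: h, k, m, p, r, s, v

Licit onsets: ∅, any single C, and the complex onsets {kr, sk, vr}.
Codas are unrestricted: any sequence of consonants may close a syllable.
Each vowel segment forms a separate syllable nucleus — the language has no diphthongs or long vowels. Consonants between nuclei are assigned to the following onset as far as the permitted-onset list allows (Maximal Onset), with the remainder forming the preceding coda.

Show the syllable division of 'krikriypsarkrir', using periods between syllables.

Nuclei (vowels): i, i, y, a, i → 5 syllables.
/i…i/ gap (V1→V2): cluster /kr/ — /kr/ is itself a permitted onset, so the whole cluster goes right; preceding coda = ∅.
/i…y/ gap (V2→V3): no consonants, so the boundary falls immediately after /i/.
/y…a/ gap (V3→V4): /ps/ — longest licit onset from the right is /s/, leaving /p/ as coda.
/a…i/ gap (V4→V5): cluster /rkr/ — the longest permitted-onset suffix is /kr/; onset = /kr/, preceding coda = /r/.

kri.kri.yp.sar.krir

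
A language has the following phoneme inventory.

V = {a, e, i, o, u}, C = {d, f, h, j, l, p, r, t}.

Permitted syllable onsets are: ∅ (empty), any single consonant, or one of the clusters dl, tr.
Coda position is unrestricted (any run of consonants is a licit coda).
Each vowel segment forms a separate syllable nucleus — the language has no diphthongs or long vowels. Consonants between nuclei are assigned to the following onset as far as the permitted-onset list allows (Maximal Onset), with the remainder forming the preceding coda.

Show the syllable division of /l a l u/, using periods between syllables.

Nuclei (vowels): a, u → 2 syllables.
Between /a/ (V1) and /u/ (V2): /l/ is a single consonant, so it becomes the next onset.

la.lu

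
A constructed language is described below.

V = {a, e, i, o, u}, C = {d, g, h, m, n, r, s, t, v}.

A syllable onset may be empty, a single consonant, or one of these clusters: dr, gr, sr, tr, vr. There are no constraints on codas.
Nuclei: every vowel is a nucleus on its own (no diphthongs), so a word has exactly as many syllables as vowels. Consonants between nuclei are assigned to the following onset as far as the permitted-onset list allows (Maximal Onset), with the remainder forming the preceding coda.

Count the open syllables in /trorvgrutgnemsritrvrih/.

Vowels present: o, u, e, i, i; each is a nucleus, giving 5 syllables.
σ1/σ2 boundary: /rvgr/ splits as /rv/ + /gr/ (/gr/ is the longest suffix that is a licit onset).
σ2/σ3 boundary: cluster /tgn/ — the longest permitted-onset suffix is /n/; onset = /n/, preceding coda = /tg/.
σ3/σ4 boundary: /msr/; trying suffixes from longest down, /sr/ is the first permitted one, so coda /m/ | onset /sr/.
σ4/σ5 boundary: cluster /trvr/ — the longest permitted-onset suffix is /vr/; onset = /vr/, preceding coda = /tr/.
So the parse is trorv.grutg.nem.sritr.vrih.
Classifying each syllable: /trorv/ (closed), /grutg/ (closed), /nem/ (closed), /sritr/ (closed), /vrih/ (closed).
Open syllables: 0.

0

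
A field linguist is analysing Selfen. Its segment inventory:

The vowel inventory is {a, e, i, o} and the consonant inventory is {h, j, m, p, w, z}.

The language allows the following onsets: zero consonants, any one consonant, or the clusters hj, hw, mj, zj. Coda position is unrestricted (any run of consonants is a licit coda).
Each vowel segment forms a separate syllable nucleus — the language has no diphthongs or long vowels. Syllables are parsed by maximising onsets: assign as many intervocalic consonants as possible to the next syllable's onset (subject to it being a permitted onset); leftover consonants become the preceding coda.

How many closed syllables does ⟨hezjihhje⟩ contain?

1

Nuclei (vowels): e, i, e → 3 syllables.
V1 /e/ – V2 /i/: cluster /zj/ — /zj/ is itself a permitted onset, so the whole cluster goes right; preceding coda = ∅.
V2 /i/ – V3 /e/: /hhj/ splits as /h/ + /hj/ (/hj/ is the longest suffix that is a licit onset).
Putting it together: he.zjih.hje.
Classifying each syllable: /he/ (open), /zjih/ (closed), /hje/ (open).
Closed syllables: 1.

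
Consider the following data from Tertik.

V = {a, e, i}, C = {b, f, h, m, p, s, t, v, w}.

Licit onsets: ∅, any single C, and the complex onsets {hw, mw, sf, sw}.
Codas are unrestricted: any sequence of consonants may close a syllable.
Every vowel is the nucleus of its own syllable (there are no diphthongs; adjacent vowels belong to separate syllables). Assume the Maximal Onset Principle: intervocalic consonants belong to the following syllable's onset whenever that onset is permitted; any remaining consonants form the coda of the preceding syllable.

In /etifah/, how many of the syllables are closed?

1

The vowels are e, i, a — 3 nuclei, so 3 syllables.
σ1/σ2 boundary: /t/ is a single consonant, so it becomes the next onset.
σ2/σ3 boundary: /f/ → onset of the next syllable (single consonants are always licit onsets).
So the parse is e.ti.fah.
Classifying each syllable: /e/ (open), /ti/ (open), /fah/ (closed).
Closed syllables: 1.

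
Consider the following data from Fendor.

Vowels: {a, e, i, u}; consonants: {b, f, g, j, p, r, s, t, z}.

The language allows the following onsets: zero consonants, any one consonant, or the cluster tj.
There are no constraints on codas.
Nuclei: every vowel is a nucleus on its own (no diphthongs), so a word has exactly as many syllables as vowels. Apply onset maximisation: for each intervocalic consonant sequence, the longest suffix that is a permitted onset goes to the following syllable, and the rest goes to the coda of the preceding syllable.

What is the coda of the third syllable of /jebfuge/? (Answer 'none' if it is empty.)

The vowels are e, u, e — 3 nuclei, so 3 syllables.
/e…u/ gap (V1→V2): /bf/ splits as /b/ + /f/ (/f/ is the longest suffix that is a licit onset).
/u…e/ gap (V2→V3): /g/ is a single consonant, so it becomes the next onset.
Result: jeb.fu.ge.
Syllable 3 is /ge/: onset /g/, nucleus /e/, coda ∅.

none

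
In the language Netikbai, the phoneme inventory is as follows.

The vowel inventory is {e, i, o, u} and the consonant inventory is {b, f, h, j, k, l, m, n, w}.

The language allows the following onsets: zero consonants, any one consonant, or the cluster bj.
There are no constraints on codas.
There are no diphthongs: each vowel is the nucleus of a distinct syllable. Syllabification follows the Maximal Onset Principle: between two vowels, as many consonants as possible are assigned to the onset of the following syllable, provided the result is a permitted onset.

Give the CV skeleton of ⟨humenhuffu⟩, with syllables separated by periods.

CV.CVC.CVC.CV

Vowels present: u, e, u, u; each is a nucleus, giving 4 syllables.
V1 /u/ – V2 /e/: /m/ is a single consonant, so it becomes the next onset.
V2 /e/ – V3 /u/: cluster /nh/ — the longest permitted-onset suffix is /h/; onset = /h/, preceding coda = /n/.
V3 /u/ – V4 /u/: /ff/ — longest licit onset from the right is /f/, leaving /f/ as coda.
Result: hu.men.huf.fu.
Mapping each syllable to C/V: /hu/ → CV, /men/ → CVC, /huf/ → CVC, /fu/ → CV.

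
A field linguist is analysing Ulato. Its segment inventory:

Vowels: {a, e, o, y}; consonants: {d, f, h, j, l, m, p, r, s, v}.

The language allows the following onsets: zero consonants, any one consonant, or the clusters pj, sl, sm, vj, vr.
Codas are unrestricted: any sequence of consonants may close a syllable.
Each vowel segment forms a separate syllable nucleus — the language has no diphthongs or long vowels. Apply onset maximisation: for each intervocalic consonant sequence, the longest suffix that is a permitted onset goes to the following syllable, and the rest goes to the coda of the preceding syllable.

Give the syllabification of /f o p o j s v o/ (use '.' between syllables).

The vowels are o, o, o — 3 nuclei, so 3 syllables.
σ1/σ2 boundary: /p/ is a single consonant, so it becomes the next onset.
σ2/σ3 boundary: /jsv/ — longest licit onset from the right is /v/, leaving /js/ as coda.

fo.pojs.vo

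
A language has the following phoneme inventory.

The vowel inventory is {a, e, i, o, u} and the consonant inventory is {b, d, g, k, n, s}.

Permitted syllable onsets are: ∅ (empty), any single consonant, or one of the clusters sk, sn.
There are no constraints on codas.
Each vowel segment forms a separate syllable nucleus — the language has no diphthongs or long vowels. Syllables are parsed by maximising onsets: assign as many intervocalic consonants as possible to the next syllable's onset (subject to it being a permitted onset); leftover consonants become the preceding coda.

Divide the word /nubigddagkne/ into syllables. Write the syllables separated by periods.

nu.bigd.dagk.ne

Nuclei (vowels): u, i, a, e → 4 syllables.
/u…i/ gap (V1→V2): just /b/ — single C goes to the following onset.
/i…a/ gap (V2→V3): /gdd/; trying suffixes from longest down, /d/ is the first permitted one, so coda /gd/ | onset /d/.
/a…e/ gap (V3→V4): /gkn/ — longest licit onset from the right is /n/, leaving /gk/ as coda.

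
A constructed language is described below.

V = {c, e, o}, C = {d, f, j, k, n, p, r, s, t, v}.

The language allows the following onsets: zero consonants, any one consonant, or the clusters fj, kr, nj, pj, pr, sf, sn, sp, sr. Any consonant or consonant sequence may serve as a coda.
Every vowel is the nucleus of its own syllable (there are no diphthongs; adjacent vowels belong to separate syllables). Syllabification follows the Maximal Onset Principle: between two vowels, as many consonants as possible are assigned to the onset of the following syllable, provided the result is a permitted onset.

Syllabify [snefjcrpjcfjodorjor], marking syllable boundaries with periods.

sne.fjcr.pjc.fjo.dor.jor

Nuclei (vowels): e, c, c, o, o, o → 6 syllables.
/e…c/ gap (V1→V2): /fj/ — entire cluster is a permitted onset → onset /fj/, coda ∅.
/c…c/ gap (V2→V3): cluster /rpj/ — the longest permitted-onset suffix is /pj/; onset = /pj/, preceding coda = /r/.
/c…o/ gap (V3→V4): /fj/ — entire cluster is a permitted onset → onset /fj/, coda ∅.
/o…o/ gap (V4→V5): just /d/ — single C goes to the following onset.
/o…o/ gap (V5→V6): /rj/ — longest licit onset from the right is /j/, leaving /r/ as coda.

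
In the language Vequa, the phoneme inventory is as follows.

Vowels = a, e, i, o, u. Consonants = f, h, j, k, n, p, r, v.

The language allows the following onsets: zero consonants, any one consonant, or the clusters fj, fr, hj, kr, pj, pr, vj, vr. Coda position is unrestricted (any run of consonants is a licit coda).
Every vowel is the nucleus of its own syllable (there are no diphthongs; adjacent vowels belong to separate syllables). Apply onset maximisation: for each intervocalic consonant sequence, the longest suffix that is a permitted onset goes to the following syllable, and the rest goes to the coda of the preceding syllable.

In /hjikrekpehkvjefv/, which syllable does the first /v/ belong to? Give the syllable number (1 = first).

Nuclei (vowels): i, e, e, e → 4 syllables.
V1 /i/ – V2 /e/: cluster /kr/ — /kr/ is itself a permitted onset, so the whole cluster goes right; preceding coda = ∅.
V2 /e/ – V3 /e/: /kp/; trying suffixes from longest down, /p/ is the first permitted one, so coda /k/ | onset /p/.
V3 /e/ – V4 /e/: /hkvj/; trying suffixes from longest down, /vj/ is the first permitted one, so coda /hk/ | onset /vj/.
Syllabification: hji.krek.pehk.vjefv.
The first /v/ is in the onset of syllable 4 (/vjefv/).

4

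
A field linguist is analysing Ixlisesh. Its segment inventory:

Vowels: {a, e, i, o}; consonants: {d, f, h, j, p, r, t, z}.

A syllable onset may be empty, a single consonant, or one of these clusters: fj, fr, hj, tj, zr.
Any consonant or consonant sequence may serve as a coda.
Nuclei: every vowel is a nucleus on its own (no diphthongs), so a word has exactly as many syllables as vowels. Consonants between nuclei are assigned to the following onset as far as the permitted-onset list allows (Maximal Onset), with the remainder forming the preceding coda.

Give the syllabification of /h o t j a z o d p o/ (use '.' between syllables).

Vowels present: o, a, o, o; each is a nucleus, giving 4 syllables.
σ1/σ2 boundary: cluster /tj/ — /tj/ is itself a permitted onset, so the whole cluster goes right; preceding coda = ∅.
σ2/σ3 boundary: /z/ is a single consonant, so it becomes the next onset.
σ3/σ4 boundary: /dp/ — longest licit onset from the right is /p/, leaving /d/ as coda.

ho.tja.zod.po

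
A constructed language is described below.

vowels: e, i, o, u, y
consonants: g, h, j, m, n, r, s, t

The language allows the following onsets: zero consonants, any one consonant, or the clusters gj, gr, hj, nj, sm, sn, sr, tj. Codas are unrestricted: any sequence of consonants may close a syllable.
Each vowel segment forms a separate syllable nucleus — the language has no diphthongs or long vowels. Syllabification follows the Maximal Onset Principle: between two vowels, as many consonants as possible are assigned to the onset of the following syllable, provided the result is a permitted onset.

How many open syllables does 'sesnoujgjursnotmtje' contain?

The vowels are e, o, u, u, o, e — 6 nuclei, so 6 syllables.
/e…o/ gap (V1→V2): cluster /sn/ — /sn/ is itself a permitted onset, so the whole cluster goes right; preceding coda = ∅.
/o…u/ gap (V2→V3): no consonants, so the boundary falls immediately after /o/.
/u…u/ gap (V3→V4): /jgj/; trying suffixes from longest down, /gj/ is the first permitted one, so coda /j/ | onset /gj/.
/u…o/ gap (V4→V5): /rsn/ — longest licit onset from the right is /sn/, leaving /r/ as coda.
/o…e/ gap (V5→V6): /tmtj/ — longest licit onset from the right is /tj/, leaving /tm/ as coda.
Putting it together: se.sno.uj.gjur.snotm.tje.
Classifying each syllable: /se/ (open), /sno/ (open), /uj/ (closed), /gjur/ (closed), /snotm/ (closed), /tje/ (open).
Open syllables: 3.

3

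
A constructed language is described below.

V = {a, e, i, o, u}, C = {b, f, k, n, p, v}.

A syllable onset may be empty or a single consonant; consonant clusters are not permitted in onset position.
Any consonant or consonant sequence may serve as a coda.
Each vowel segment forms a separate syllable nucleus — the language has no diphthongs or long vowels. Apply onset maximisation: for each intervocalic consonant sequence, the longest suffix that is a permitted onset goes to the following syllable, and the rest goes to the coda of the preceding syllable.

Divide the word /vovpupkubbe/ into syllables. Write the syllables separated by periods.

Nuclei (vowels): o, u, u, e → 4 syllables.
V1 /o/ – V2 /u/: cluster /vp/ — the longest permitted-onset suffix is /p/; onset = /p/, preceding coda = /v/.
V2 /u/ – V3 /u/: /pk/ — longest licit onset from the right is /k/, leaving /p/ as coda.
V3 /u/ – V4 /e/: /bb/; trying suffixes from longest down, /b/ is the first permitted one, so coda /b/ | onset /b/.

vov.pup.kub.be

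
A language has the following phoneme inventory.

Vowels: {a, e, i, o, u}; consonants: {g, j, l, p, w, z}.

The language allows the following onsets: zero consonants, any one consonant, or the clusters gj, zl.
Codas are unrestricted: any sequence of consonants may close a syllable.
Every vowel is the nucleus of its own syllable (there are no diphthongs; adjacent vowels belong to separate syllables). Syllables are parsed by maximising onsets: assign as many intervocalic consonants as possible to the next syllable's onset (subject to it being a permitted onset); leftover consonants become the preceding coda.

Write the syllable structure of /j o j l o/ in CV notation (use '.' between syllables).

CVC.CV

Nuclei (vowels): o, o → 2 syllables.
σ1/σ2 boundary: /jl/; trying suffixes from longest down, /l/ is the first permitted one, so coda /j/ | onset /l/.
Result: joj.lo.
Mapping each syllable to C/V: /joj/ → CVC, /lo/ → CV.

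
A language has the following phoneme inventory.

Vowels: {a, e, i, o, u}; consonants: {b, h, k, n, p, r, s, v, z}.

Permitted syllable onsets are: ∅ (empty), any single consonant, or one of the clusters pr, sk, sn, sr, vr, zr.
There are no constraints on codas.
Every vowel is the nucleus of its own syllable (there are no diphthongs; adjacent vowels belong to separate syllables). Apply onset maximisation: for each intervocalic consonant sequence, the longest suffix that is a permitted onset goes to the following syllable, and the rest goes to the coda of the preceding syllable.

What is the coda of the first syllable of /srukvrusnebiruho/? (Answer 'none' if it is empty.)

k

Nuclei (vowels): u, u, e, i, u, o → 6 syllables.
/u…u/ gap (V1→V2): cluster /kvr/ — the longest permitted-onset suffix is /vr/; onset = /vr/, preceding coda = /k/.
/u…e/ gap (V2→V3): /sn/ — entire cluster is a permitted onset → onset /sn/, coda ∅.
/e…i/ gap (V3→V4): /b/ → onset of the next syllable (single consonants are always licit onsets).
/i…u/ gap (V4→V5): /r/ → onset of the next syllable (single consonants are always licit onsets).
/u…o/ gap (V5→V6): /h/ → onset of the next syllable (single consonants are always licit onsets).
Putting it together: sruk.vru.sne.bi.ru.ho.
Syllable 1 is /sruk/: onset /sr/, nucleus /u/, coda /k/.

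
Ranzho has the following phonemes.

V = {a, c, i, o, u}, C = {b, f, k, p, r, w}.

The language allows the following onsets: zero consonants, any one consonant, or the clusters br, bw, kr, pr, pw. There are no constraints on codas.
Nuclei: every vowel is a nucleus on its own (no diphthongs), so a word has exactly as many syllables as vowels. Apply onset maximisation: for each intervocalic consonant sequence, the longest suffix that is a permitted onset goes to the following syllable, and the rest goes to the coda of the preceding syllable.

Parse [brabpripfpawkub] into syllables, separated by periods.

brab.pripf.paw.kub

Vowels present: a, i, a, u; each is a nucleus, giving 4 syllables.
V1 /a/ – V2 /i/: cluster /bpr/ — the longest permitted-onset suffix is /pr/; onset = /pr/, preceding coda = /b/.
V2 /i/ – V3 /a/: /pfp/ — longest licit onset from the right is /p/, leaving /pf/ as coda.
V3 /a/ – V4 /u/: cluster /wk/ — the longest permitted-onset suffix is /k/; onset = /k/, preceding coda = /w/.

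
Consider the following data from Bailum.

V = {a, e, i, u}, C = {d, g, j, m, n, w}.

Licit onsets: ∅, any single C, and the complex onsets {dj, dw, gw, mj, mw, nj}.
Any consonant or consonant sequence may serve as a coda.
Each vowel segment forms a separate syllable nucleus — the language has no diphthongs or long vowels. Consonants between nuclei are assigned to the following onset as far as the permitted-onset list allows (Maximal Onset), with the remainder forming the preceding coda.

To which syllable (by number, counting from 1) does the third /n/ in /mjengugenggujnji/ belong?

5

Vowels present: e, u, e, u, i; each is a nucleus, giving 5 syllables.
V1 /e/ – V2 /u/: /ng/ — longest licit onset from the right is /g/, leaving /n/ as coda.
V2 /u/ – V3 /e/: /g/ → onset of the next syllable (single consonants are always licit onsets).
V3 /e/ – V4 /u/: /ngg/ splits as /ng/ + /g/ (/g/ is the longest suffix that is a licit onset).
V4 /u/ – V5 /i/: /jnj/ — longest licit onset from the right is /nj/, leaving /j/ as coda.
So the parse is mjen.gu.geng.guj.nji.
The third /n/ is in the onset of syllable 5 (/nji/).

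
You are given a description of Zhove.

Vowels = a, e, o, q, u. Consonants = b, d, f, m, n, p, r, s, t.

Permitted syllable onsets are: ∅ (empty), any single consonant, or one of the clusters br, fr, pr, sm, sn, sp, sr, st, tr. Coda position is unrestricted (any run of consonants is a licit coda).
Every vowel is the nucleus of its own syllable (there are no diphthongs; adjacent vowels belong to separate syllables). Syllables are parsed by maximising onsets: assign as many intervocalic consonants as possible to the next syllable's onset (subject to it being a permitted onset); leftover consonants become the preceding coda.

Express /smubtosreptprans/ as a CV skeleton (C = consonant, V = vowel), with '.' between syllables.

CCVC.CV.CCVCC.CCVCC

Vowels present: u, o, e, a; each is a nucleus, giving 4 syllables.
Between /u/ (V1) and /o/ (V2): /bt/ splits as /b/ + /t/ (/t/ is the longest suffix that is a licit onset).
Between /o/ (V2) and /e/ (V3): cluster /sr/ — /sr/ is itself a permitted onset, so the whole cluster goes right; preceding coda = ∅.
Between /e/ (V3) and /a/ (V4): /ptpr/ splits as /pt/ + /pr/ (/pr/ is the longest suffix that is a licit onset).
So the parse is smub.to.srept.prans.
Mapping each syllable to C/V: /smub/ → CCVC, /to/ → CV, /srept/ → CCVCC, /prans/ → CCVCC.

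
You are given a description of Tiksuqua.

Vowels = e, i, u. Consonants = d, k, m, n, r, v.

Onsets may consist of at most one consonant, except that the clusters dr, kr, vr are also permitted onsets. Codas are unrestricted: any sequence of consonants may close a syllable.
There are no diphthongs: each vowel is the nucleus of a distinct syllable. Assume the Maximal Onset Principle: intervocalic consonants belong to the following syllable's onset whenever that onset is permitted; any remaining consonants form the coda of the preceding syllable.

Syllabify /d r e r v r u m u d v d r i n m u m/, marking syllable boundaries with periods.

drer.vru.mudv.drin.mum

Nuclei (vowels): e, u, u, i, u → 5 syllables.
/e…u/ gap (V1→V2): /rvr/; trying suffixes from longest down, /vr/ is the first permitted one, so coda /r/ | onset /vr/.
/u…u/ gap (V2→V3): /m/ is a single consonant, so it becomes the next onset.
/u…i/ gap (V3→V4): cluster /dvdr/ — the longest permitted-onset suffix is /dr/; onset = /dr/, preceding coda = /dv/.
/i…u/ gap (V4→V5): cluster /nm/ — the longest permitted-onset suffix is /m/; onset = /m/, preceding coda = /n/.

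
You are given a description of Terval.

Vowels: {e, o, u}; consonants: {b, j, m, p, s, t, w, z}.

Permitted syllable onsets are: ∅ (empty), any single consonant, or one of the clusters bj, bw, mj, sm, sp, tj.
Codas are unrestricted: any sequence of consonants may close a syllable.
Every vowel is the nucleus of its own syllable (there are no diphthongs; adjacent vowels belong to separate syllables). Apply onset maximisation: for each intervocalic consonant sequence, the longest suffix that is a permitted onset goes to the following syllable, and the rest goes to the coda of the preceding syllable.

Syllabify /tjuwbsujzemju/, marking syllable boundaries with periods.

tjuwb.suj.ze.mju

Vowels present: u, u, e, u; each is a nucleus, giving 4 syllables.
V1 /u/ – V2 /u/: /wbs/ splits as /wb/ + /s/ (/s/ is the longest suffix that is a licit onset).
V2 /u/ – V3 /e/: cluster /jz/ — the longest permitted-onset suffix is /z/; onset = /z/, preceding coda = /j/.
V3 /e/ – V4 /u/: /mj/ — entire cluster is a permitted onset → onset /mj/, coda ∅.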